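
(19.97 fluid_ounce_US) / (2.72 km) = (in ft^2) 2.337e-06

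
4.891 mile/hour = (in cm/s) 218.6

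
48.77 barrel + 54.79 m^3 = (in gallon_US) 1.652e+04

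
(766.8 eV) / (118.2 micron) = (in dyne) 1.039e-07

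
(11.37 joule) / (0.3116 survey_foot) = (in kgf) 12.21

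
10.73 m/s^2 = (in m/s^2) 10.73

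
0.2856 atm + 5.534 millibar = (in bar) 0.2949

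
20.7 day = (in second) 1.788e+06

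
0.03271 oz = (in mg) 927.3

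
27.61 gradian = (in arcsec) 8.946e+04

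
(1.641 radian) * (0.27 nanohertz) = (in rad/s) 4.431e-10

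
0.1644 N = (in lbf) 0.03696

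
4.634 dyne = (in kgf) 4.725e-06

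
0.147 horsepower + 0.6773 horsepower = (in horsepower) 0.8243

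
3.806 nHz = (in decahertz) 3.806e-10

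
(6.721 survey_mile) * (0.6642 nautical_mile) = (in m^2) 1.331e+07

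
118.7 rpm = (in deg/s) 712.2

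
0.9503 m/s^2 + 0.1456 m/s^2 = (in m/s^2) 1.096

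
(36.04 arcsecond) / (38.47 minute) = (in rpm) 7.229e-07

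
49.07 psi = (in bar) 3.383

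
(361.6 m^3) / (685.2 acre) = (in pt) 0.3697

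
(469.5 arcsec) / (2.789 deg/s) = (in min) 0.0007794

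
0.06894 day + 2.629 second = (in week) 0.009853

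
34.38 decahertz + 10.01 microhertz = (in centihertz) 3.438e+04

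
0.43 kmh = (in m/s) 0.1194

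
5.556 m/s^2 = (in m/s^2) 5.556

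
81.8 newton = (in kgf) 8.341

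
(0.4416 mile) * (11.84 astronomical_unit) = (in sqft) 1.355e+16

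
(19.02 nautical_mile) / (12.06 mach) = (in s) 8.578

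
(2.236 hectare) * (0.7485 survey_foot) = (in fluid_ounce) 1.725e+08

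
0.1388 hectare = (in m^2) 1388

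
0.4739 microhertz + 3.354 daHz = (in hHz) 0.3354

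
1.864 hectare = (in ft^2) 2.006e+05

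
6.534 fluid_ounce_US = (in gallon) 0.05105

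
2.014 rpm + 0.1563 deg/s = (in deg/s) 12.24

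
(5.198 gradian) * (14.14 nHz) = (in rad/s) 1.155e-09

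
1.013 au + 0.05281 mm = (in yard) 1.657e+11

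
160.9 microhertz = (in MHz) 1.609e-10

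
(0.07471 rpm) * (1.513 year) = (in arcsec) 7.7e+10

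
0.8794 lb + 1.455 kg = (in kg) 1.854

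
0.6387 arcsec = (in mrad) 0.003097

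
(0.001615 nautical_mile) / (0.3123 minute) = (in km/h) 0.5746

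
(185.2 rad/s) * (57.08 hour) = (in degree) 2.18e+09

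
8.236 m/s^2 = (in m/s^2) 8.236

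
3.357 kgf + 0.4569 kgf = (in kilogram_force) 3.814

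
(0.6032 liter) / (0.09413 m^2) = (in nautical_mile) 3.46e-06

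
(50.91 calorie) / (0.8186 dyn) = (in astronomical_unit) 0.0001739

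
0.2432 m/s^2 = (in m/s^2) 0.2432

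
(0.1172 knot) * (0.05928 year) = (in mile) 70.04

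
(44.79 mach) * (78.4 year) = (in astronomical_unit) 252.1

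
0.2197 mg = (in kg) 2.197e-07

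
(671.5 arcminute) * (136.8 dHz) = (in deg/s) 153.1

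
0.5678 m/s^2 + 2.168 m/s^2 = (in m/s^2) 2.736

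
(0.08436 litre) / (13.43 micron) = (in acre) 0.001552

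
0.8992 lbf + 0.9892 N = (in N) 4.989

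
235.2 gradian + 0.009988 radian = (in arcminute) 1.274e+04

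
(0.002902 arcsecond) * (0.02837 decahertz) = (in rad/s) 3.991e-09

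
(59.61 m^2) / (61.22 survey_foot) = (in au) 2.135e-11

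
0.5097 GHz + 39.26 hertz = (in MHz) 509.7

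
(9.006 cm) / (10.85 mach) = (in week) 4.031e-11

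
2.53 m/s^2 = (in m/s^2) 2.53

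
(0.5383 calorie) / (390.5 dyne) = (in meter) 576.8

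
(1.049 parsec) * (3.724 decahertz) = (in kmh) 4.339e+18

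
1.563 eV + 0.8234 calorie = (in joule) 3.445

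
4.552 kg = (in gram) 4552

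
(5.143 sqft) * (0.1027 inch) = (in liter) 1.246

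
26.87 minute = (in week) 0.002666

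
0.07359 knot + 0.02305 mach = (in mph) 17.64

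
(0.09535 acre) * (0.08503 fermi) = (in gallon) 8.668e-12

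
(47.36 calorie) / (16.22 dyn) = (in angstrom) 1.222e+16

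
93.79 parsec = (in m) 2.894e+18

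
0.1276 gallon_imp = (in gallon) 0.1532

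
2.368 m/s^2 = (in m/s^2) 2.368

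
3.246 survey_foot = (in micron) 9.894e+05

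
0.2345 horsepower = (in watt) 174.9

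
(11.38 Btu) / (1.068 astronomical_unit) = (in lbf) 1.689e-08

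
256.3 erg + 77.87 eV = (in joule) 2.563e-05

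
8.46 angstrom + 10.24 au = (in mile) 9.519e+08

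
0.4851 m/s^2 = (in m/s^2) 0.4851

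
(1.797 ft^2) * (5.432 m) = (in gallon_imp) 199.5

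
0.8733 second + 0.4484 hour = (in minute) 26.92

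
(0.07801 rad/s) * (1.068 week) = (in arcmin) 1.732e+08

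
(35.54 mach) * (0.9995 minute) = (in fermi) 7.257e+20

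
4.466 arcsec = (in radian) 2.165e-05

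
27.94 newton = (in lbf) 6.281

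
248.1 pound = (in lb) 248.1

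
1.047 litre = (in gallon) 0.2766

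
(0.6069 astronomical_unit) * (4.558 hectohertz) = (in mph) 9.257e+13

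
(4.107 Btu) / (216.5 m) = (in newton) 20.01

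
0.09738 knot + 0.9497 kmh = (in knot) 0.6102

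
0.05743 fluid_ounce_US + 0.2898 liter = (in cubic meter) 0.0002915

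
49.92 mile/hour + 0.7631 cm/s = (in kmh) 80.37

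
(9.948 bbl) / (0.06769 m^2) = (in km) 0.02337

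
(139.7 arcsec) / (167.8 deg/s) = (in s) 0.0002313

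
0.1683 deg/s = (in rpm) 0.02805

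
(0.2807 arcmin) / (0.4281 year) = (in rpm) 5.775e-11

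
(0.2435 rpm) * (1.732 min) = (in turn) 0.4217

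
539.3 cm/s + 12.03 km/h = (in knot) 16.98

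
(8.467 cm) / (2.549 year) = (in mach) 3.093e-12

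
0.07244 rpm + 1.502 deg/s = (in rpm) 0.3228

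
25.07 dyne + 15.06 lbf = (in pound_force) 15.06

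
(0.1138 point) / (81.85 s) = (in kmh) 1.766e-06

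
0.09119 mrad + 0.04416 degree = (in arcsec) 177.8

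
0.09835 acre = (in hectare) 0.0398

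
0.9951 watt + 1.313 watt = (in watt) 2.308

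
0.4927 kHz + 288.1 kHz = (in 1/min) 1.732e+07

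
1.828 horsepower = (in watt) 1363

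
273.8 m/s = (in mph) 612.5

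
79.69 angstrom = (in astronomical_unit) 5.327e-20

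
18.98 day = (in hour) 455.5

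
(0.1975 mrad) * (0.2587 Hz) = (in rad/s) 5.109e-05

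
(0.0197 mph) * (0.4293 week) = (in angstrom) 2.287e+13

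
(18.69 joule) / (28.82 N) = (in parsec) 2.102e-17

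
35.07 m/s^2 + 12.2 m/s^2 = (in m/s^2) 47.27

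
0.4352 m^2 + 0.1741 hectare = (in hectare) 0.1741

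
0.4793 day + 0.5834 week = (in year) 0.0125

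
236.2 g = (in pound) 0.5207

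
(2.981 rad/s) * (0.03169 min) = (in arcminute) 1.949e+04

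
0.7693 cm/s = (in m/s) 0.007693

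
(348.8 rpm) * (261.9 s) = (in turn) 1523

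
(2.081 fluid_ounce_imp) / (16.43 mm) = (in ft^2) 0.03874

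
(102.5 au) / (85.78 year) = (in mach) 16.65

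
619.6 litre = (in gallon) 163.7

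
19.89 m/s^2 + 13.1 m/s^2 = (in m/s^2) 32.99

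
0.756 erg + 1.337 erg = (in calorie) 5.002e-08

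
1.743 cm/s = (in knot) 0.03388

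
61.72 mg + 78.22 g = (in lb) 0.1726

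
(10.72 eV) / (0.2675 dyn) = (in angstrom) 0.006421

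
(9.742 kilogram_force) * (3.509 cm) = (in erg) 3.352e+07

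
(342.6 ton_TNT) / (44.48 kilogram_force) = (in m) 3.286e+09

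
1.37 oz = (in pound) 0.08563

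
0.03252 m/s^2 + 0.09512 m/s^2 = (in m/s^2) 0.1276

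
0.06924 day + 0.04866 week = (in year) 0.001123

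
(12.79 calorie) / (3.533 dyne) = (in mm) 1.515e+09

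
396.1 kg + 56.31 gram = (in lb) 873.4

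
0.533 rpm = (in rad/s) 0.05582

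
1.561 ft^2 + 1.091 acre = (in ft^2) 4.753e+04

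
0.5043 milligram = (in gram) 0.0005043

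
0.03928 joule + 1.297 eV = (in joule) 0.03928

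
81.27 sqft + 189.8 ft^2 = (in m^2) 25.18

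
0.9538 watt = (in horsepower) 0.001279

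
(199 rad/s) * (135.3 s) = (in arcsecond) 5.554e+09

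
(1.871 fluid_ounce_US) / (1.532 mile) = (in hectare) 2.244e-12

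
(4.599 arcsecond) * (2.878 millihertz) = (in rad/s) 6.417e-08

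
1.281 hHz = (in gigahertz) 1.281e-07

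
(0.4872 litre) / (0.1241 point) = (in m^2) 11.13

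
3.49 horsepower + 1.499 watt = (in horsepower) 3.492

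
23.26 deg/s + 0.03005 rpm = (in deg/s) 23.44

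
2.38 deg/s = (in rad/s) 0.04154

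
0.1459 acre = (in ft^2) 6355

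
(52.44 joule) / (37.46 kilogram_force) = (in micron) 1.427e+05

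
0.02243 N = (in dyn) 2243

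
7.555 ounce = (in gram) 214.2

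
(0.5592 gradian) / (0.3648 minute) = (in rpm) 0.003832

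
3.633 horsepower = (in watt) 2709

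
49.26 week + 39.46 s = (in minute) 4.965e+05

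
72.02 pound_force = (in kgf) 32.67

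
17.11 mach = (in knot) 1.132e+04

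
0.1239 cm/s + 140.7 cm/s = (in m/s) 1.408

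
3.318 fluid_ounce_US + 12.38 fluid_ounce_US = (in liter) 0.4642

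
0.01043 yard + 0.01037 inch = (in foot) 0.03215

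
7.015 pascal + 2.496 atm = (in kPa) 252.9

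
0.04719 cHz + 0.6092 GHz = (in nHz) 6.092e+17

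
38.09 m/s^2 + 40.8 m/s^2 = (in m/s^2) 78.89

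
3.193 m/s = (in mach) 0.009377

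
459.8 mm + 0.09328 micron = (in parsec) 1.49e-17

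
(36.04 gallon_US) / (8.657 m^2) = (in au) 1.053e-13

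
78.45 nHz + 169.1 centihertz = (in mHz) 1691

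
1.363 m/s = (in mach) 0.004003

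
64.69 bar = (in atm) 63.84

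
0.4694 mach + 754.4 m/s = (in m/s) 914.2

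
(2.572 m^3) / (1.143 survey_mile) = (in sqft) 0.01505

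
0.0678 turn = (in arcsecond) 8.787e+04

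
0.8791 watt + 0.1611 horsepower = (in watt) 121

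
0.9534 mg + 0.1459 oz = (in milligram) 4137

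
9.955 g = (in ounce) 0.3512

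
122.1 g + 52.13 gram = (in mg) 1.742e+05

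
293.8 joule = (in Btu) 0.2785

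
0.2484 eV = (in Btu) 3.772e-23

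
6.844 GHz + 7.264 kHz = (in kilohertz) 6.844e+06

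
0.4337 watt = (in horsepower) 0.0005816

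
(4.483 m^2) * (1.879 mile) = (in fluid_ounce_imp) 4.771e+08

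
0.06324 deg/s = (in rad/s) 0.001104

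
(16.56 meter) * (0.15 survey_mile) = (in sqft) 4.303e+04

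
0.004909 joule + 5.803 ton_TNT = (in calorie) 5.803e+09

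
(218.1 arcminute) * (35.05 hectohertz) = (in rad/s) 222.4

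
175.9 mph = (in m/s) 78.63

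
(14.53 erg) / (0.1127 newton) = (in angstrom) 1.289e+05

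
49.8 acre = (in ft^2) 2.169e+06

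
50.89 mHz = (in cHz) 5.089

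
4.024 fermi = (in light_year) 4.253e-31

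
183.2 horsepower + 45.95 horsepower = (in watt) 1.709e+05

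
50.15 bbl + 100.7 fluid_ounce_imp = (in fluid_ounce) 2.697e+05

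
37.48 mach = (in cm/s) 1.276e+06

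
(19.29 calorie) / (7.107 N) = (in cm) 1136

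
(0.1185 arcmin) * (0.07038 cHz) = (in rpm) 2.317e-07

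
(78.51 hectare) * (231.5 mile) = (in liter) 2.925e+14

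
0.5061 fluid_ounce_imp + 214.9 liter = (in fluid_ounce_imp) 7564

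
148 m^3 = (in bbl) 930.9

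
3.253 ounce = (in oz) 3.253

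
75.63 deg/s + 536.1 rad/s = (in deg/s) 3.079e+04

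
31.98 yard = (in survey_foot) 95.94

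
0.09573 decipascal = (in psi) 1.388e-06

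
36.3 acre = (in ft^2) 1.581e+06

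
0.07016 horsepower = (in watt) 52.32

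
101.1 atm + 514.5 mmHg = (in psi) 1496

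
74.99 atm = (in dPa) 7.598e+07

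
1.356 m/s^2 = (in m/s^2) 1.356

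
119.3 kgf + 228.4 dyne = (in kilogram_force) 119.3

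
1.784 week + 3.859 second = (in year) 0.03421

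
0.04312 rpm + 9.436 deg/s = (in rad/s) 0.1692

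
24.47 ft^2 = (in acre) 0.0005618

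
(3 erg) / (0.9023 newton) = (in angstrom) 3325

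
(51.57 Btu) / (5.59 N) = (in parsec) 3.154e-13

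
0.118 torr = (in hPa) 0.1573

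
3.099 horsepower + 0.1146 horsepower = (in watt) 2396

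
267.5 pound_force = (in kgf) 121.3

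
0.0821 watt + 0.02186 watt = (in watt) 0.104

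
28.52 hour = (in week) 0.1698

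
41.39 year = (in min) 2.175e+07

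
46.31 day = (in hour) 1111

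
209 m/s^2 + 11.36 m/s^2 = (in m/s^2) 220.4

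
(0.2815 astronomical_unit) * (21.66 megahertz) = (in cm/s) 9.121e+19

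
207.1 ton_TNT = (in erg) 8.665e+18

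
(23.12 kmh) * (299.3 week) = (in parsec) 3.768e-08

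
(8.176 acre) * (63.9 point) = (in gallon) 1.97e+05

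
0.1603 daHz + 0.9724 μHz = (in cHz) 160.3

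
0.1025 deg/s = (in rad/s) 0.001789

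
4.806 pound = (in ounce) 76.9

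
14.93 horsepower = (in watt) 1.113e+04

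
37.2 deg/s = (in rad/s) 0.6493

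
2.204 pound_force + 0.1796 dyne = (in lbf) 2.204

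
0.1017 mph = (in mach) 0.0001335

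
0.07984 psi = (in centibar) 0.5505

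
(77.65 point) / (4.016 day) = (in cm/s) 7.895e-06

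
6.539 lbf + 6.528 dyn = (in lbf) 6.539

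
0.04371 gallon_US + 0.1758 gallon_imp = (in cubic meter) 0.0009647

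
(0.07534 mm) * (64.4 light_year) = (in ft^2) 4.941e+14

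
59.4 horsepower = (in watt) 4.429e+04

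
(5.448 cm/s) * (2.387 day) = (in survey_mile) 6.982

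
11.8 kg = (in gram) 1.18e+04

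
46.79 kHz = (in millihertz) 4.679e+07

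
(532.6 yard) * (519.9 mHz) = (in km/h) 911.5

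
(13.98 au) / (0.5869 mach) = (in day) 1.211e+05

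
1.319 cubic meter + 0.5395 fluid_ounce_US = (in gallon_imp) 290.1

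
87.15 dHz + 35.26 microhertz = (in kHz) 0.008715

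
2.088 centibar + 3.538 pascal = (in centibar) 2.092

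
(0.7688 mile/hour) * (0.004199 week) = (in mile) 0.5423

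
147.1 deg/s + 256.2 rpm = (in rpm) 280.7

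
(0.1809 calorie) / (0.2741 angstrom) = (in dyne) 2.761e+15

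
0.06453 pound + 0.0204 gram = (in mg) 2.929e+04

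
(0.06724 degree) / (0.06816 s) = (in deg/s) 0.9865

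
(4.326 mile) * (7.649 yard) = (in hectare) 4.869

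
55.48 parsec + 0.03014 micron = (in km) 1.712e+15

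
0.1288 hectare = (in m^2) 1288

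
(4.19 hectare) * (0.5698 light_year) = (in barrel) 1.421e+21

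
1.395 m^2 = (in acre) 0.0003447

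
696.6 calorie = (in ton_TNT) 6.966e-07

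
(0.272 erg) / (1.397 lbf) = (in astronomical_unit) 2.926e-20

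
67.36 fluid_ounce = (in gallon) 0.5262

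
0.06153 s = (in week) 1.017e-07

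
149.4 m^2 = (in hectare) 0.01494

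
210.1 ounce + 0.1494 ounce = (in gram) 5960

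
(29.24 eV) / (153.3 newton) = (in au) 2.043e-31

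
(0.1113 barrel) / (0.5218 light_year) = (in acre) 8.857e-22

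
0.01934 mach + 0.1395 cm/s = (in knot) 12.8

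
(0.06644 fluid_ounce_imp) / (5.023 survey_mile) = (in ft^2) 2.514e-09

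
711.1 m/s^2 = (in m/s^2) 711.1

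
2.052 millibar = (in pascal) 205.2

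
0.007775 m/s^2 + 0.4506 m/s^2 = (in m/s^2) 0.4584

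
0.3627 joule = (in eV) 2.264e+18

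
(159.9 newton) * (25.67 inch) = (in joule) 104.3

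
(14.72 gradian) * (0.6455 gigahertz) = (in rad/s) 1.493e+08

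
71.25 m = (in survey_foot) 233.8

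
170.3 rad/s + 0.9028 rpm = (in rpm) 1627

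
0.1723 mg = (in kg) 1.723e-07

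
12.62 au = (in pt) 5.352e+15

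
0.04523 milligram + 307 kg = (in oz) 1.083e+04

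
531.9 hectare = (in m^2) 5.319e+06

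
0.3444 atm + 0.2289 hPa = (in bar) 0.3492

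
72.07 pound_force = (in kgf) 32.69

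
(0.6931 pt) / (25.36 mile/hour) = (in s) 2.157e-05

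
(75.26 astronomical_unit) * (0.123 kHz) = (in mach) 4.067e+12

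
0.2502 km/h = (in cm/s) 6.95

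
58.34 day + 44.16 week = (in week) 52.49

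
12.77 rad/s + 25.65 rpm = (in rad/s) 15.46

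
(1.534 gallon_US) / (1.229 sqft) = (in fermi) 5.086e+13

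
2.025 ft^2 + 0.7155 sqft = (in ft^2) 2.74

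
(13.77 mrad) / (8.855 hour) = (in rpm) 4.125e-06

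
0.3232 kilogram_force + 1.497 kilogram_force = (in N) 17.85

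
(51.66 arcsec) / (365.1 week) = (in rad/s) 1.134e-12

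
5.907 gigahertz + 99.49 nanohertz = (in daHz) 5.907e+08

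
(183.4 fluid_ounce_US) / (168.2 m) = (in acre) 7.968e-09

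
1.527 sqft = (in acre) 3.506e-05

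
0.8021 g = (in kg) 0.0008021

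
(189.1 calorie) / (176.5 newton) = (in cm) 448.3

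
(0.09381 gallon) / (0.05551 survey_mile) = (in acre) 9.823e-10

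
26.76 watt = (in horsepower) 0.03589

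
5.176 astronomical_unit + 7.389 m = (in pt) 2.195e+15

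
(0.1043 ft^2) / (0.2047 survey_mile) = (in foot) 9.65e-05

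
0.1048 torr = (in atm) 0.0001379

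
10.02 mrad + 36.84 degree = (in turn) 0.1039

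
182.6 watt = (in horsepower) 0.2449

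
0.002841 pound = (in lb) 0.002841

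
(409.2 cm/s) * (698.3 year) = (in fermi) 9.011e+25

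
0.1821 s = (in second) 0.1821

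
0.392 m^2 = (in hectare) 3.92e-05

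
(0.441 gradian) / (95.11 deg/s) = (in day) 4.83e-08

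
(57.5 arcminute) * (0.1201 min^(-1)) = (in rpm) 0.0003197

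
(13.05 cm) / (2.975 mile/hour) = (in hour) 2.726e-05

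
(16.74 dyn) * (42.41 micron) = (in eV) 4.431e+10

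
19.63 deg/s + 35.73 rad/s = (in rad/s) 36.07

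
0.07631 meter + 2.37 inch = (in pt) 387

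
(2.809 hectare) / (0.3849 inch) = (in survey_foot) 9.427e+06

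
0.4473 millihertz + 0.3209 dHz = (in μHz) 3.254e+04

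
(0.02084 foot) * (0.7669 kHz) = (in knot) 9.469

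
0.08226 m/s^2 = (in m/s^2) 0.08226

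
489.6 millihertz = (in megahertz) 4.896e-07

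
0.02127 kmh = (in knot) 0.01148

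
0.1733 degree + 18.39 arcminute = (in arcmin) 28.79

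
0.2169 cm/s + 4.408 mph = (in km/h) 7.102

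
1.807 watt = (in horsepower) 0.002423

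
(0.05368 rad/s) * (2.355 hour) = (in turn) 72.43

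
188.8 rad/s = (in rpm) 1803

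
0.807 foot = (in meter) 0.246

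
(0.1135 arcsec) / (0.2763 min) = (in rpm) 3.17e-07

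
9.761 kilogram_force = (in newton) 95.72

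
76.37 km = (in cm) 7.637e+06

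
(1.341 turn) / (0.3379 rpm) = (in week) 0.0003937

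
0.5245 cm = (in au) 3.506e-14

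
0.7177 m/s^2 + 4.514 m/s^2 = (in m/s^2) 5.232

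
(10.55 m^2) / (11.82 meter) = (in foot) 2.928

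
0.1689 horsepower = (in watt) 125.9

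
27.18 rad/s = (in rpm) 259.5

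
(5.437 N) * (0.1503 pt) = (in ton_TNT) 6.89e-14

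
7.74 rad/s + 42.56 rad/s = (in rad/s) 50.3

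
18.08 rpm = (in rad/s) 1.893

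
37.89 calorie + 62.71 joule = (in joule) 221.2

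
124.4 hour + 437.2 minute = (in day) 5.487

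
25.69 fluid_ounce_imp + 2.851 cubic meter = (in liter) 2852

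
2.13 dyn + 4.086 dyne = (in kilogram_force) 6.339e-06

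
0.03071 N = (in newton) 0.03071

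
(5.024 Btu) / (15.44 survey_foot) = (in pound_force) 253.2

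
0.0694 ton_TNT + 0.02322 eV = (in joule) 2.904e+08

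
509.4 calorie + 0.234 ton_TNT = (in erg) 9.791e+15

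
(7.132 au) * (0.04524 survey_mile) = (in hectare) 7.768e+09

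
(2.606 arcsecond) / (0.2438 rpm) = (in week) 8.182e-10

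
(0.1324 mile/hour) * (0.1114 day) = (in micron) 5.697e+08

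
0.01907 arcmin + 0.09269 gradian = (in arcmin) 5.024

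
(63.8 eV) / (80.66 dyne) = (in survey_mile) 7.875e-18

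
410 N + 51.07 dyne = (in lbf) 92.17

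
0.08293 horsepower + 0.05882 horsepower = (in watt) 105.7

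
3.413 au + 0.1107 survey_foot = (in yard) 5.584e+11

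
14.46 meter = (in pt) 4.099e+04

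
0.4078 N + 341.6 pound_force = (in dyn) 1.52e+08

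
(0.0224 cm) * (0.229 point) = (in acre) 4.472e-12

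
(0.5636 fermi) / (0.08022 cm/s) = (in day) 8.132e-18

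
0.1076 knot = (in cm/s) 5.535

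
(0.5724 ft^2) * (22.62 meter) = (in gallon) 317.8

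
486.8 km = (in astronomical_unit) 3.254e-06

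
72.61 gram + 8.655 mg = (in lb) 0.1601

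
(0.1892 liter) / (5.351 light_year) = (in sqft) 4.023e-20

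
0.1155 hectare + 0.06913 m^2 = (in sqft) 1.243e+04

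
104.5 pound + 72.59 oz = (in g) 4.946e+04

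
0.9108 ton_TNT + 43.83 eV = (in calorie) 9.108e+08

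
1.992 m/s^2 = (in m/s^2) 1.992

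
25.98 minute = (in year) 4.943e-05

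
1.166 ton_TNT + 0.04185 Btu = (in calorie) 1.166e+09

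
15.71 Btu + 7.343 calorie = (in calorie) 3969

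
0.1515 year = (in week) 7.9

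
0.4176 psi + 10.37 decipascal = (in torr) 21.6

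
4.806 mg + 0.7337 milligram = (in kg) 5.54e-06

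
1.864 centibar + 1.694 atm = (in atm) 1.712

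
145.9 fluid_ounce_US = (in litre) 4.315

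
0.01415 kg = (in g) 14.15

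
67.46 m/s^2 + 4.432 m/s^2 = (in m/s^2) 71.89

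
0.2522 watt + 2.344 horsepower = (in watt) 1748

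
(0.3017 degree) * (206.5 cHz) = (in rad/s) 0.01087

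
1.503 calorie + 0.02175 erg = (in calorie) 1.503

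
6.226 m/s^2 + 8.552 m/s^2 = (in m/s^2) 14.78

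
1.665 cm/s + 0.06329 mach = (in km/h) 77.64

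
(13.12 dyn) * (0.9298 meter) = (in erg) 1220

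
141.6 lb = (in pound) 141.6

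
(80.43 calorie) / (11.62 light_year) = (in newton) 3.061e-15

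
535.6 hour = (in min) 3.214e+04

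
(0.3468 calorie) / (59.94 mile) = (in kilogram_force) 1.534e-06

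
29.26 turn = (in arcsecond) 3.792e+07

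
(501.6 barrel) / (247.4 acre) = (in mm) 0.07965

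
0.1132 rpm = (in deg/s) 0.6792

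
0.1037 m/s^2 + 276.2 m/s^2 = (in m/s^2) 276.3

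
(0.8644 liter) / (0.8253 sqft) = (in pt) 31.96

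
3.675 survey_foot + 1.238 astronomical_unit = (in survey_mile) 1.151e+08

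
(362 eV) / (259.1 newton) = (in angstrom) 2.238e-09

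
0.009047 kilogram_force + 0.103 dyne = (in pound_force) 0.01995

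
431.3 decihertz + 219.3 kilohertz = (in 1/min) 1.316e+07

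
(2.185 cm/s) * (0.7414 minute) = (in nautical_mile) 0.0005248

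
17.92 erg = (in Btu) 1.698e-09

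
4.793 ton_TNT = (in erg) 2.005e+17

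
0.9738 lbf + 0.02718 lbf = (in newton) 4.453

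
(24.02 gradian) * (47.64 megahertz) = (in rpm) 1.716e+08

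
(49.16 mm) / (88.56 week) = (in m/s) 9.178e-10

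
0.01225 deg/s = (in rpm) 0.002042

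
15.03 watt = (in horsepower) 0.02016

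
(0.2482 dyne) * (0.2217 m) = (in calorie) 1.315e-07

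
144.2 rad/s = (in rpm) 1377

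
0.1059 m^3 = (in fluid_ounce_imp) 3727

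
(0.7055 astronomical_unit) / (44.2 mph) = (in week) 8832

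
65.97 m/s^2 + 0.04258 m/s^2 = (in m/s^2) 66.01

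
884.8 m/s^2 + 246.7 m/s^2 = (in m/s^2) 1132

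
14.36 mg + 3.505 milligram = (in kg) 1.786e-05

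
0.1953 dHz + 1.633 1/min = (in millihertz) 46.75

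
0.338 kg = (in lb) 0.7452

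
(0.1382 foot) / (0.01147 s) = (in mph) 8.215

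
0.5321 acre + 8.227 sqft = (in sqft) 2.319e+04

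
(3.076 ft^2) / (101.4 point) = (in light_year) 8.444e-16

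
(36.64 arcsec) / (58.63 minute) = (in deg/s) 2.893e-06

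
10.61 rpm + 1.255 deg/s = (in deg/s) 64.91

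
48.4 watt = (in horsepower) 0.06491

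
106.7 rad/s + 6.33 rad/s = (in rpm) 1079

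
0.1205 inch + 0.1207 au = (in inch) 7.109e+11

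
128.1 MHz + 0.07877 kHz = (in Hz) 1.281e+08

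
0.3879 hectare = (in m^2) 3879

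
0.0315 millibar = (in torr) 0.02363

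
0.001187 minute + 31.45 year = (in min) 1.653e+07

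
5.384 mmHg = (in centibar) 0.7178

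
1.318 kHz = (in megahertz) 0.001318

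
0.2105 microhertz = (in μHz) 0.2105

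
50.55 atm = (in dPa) 5.122e+07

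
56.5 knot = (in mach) 0.08536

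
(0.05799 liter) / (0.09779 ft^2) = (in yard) 0.006981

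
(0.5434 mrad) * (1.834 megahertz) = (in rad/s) 996.6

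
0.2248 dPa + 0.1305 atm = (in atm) 0.1305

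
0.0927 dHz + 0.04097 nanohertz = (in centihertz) 0.927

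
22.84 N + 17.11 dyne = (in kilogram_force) 2.329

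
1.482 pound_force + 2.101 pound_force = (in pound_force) 3.583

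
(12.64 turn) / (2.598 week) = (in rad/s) 5.054e-05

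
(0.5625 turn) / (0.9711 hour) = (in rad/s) 0.001011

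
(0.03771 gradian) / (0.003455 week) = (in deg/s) 1.624e-05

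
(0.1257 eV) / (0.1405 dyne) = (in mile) 8.907e-18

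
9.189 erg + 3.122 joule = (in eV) 1.949e+19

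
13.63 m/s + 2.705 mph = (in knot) 28.85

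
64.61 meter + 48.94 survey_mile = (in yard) 8.621e+04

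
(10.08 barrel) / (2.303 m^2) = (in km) 0.0006959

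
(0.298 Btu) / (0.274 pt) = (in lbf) 7.312e+05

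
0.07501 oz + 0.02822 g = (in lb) 0.00475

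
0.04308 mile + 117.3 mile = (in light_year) 1.996e-11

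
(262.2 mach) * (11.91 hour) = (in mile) 2.379e+06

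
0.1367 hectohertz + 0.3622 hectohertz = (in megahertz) 4.989e-05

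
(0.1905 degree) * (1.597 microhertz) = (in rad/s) 5.31e-09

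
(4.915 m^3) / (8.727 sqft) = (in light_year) 6.408e-16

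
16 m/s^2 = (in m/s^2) 16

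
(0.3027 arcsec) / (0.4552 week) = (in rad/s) 5.331e-12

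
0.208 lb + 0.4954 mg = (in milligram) 9.435e+04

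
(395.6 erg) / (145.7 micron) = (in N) 0.2715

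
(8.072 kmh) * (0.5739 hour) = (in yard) 5066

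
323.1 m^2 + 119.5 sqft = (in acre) 0.08258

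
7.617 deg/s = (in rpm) 1.27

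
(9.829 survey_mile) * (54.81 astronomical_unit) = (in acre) 3.205e+13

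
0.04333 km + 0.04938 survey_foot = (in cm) 4335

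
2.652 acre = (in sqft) 1.155e+05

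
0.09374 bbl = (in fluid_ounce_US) 503.9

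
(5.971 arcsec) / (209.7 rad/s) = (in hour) 3.835e-11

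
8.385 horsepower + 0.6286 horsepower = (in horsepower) 9.014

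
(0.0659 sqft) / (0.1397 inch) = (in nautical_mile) 0.0009316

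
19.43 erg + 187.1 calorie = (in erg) 7.828e+09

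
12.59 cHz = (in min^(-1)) 7.554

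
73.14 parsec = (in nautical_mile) 1.219e+15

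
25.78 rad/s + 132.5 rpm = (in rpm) 378.7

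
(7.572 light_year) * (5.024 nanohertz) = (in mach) 1.057e+06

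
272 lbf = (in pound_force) 272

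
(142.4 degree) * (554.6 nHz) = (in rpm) 1.316e-05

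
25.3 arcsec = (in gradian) 0.007809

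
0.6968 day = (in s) 6.02e+04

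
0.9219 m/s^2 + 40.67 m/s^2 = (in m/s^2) 41.59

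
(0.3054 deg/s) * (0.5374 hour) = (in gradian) 656.5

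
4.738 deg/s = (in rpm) 0.7897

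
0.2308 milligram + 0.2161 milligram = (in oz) 1.576e-05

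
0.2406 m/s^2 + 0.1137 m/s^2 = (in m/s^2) 0.3543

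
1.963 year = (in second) 6.191e+07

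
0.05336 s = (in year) 1.692e-09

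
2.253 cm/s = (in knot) 0.04379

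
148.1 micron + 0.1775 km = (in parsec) 5.752e-15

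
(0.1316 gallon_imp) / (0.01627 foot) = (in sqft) 1.299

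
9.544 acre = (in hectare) 3.862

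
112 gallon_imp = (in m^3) 0.5092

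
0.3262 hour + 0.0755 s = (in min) 19.57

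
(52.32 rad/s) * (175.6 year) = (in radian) 2.897e+11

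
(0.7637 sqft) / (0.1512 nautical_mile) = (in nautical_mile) 1.368e-07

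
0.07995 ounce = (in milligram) 2267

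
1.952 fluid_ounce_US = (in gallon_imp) 0.0127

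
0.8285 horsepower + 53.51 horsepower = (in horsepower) 54.34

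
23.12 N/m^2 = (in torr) 0.1734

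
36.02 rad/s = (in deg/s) 2064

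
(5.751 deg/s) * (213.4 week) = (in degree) 7.422e+08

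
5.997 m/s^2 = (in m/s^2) 5.997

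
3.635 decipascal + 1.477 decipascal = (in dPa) 5.112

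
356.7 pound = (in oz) 5707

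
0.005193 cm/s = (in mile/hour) 0.0001162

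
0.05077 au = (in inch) 2.99e+11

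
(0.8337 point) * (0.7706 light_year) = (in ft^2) 2.308e+13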